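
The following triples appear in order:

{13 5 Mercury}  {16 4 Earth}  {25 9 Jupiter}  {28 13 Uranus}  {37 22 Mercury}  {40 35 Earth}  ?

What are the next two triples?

{49 57 Jupiter}, {52 92 Uranus}

First entry: 13, 16, 25, 28, 37, 40 → 49 → 52 (alternating steps +3, +9, +3, +9, …).
Second entry: each term is the sum of the two before it; 5, 4, 9, 13, 22, 35 → 57 → 92.
Planet: repeats Mercury → Earth → Jupiter → Uranus, so Mercury, Earth, Jupiter, Uranus, Mercury, Earth → Jupiter → Uranus.
Putting the parts together: {49 57 Jupiter} and then {52 92 Uranus}.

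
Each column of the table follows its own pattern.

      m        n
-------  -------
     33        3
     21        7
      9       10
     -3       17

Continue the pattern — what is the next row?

Column m goes 33, 21, 9, -3 → -15 (−12 each step).
Column n goes 3, 7, 10, 17 → 27 (each term is the sum of the two before it).
Putting it together: -15  27.

-15  27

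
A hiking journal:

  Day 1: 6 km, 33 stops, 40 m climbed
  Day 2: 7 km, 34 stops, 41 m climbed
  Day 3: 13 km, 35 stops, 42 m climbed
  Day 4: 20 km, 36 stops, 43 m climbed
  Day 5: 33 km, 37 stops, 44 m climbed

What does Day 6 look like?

53 km, 38 stops, 45 m climbed

For the km, each term is the sum of the two before it: 6, 7, 13, 20, 33 → 53.
Stops — +1 each step: 33, 34, 35, 36, 37 → 38.
For the m climbed, always 7 more than the stops: 40, 41, 42, 43, 44 → 45.
Putting it together: 53 km, 38 stops, 45 m climbed.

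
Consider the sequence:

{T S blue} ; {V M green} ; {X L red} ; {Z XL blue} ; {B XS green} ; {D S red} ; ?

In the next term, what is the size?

Letter goes T, V, X, Z, B, D → F (letters move forward 2 places in the alphabet, wrapping Z→A).
Size: repeats S → M → L → XL → XS; S, M, L, XL, XS, S → M.
Colour: blue, green, red, blue, green, red → blue (repeats blue → green → red).

M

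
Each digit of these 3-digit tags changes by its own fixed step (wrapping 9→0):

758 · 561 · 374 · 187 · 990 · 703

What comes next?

First digit: −2 each step, mod 10, so 7, 5, 3, 1, 9, 7 → 5.
Second digit: 5, 6, 7, 8, 9, 0 → 1 (+1 each step, mod 10).
Third digit: +3 each step, mod 10; 8, 1, 4, 7, 0, 3 → 6.
Combining the parts gives 516.

516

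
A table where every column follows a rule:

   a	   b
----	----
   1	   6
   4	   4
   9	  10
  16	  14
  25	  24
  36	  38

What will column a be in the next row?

Column a: 1, 4, 9, 16, 25, 36 → 49 (perfect squares: 1², 2², 3², …).

49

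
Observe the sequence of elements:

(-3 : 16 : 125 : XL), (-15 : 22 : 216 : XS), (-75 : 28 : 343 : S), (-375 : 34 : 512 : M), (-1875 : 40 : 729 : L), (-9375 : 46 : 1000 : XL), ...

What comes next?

(-46875 : 52 : 1331 : XS)

First slot: ×5 each step, so -3, -15, -75, -375, -1875, -9375 → -46875.
Second slot: +6 each step, so 16, 22, 28, 34, 40, 46 → 52.
Third slot — perfect cubes: 5³, 6³, 7³, …: 125, 216, 343, 512, 729, 1000 → 1331.
For the size, repeats XL → XS → S → M → L: XL, XS, S, M, L, XL → XS.
Combining the parts gives (-46875 : 52 : 1331 : XS).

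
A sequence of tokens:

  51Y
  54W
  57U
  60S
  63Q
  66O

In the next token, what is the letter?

M

Letter: letters move back 2 places in the alphabet, so Y, W, U, S, Q, O → M.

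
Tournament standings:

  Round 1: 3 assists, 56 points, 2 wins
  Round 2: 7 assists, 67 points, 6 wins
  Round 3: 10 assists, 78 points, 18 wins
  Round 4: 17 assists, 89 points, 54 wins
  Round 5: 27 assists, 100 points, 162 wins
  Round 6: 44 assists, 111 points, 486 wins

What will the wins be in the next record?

For the wins, ×3 each step: 2, 6, 18, 54, 162, 486 → 1458.

1458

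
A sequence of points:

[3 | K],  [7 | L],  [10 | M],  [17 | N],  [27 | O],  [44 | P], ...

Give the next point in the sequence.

[71 | Q]

First value goes 3, 7, 10, 17, 27, 44 → 71 (each term is the sum of the two before it).
Letter: K, L, M, N, O, P → Q (letters move forward 1 place in the alphabet).
So the next point is [71 | Q].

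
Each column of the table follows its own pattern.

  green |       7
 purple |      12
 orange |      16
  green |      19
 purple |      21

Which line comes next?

orange  22

Colour: green, purple, orange, green, purple → orange (repeats green → purple → orange).
For the second component, differences are 5, 4, 3, … (decreasing by 1 each time): 7, 12, 16, 19, 21 → 22.
Putting it together: orange  22.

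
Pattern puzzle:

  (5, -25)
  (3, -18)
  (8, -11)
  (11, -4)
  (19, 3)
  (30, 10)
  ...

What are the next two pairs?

(49, 17), (79, 24)

First part: 5, 3, 8, 11, 19, 30 → 49 → 79 (each term is the sum of the two before it).
Second part: -25, -18, -11, -4, 3, 10 → 17 → 24 (+7 each step).
Putting the parts together: (49, 17) and then (79, 24).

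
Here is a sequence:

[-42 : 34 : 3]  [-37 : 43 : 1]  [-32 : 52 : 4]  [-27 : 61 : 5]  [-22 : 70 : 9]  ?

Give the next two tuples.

[-17 : 79 : 14], [-12 : 88 : 23]

First value — +5 each step: -42, -37, -32, -27, -22 → -17 → -12.
Second value: +9 each step; 34, 43, 52, 61, 70 → 79 → 88.
Third value goes 3, 1, 4, 5, 9 → 14 → 23 (each term is the sum of the two before it).
So the next two tuples are [-17 : 79 : 14] and [-12 : 88 : 23].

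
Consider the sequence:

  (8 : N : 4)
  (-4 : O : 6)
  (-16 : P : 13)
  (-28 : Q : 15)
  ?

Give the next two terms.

First value: −12 each step, so 8, -4, -16, -28 → -40 → -52.
Letter: N, O, P, Q → R → S (letters move forward 1 place in the alphabet).
Third value: 4, 6, 13, 15 → 22 → 24 (alternating steps +2, +7, +2, +7, …).
So the next two terms are (-40 : R : 22) and (-52 : S : 24).

(-40 : R : 22), (-52 : S : 24)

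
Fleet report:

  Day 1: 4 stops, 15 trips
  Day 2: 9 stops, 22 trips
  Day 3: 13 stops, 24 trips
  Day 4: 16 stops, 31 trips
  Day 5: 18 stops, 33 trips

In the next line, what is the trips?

Trips goes 15, 22, 24, 31, 33 → 40 (alternating steps +7, +2, +7, +2, …).

40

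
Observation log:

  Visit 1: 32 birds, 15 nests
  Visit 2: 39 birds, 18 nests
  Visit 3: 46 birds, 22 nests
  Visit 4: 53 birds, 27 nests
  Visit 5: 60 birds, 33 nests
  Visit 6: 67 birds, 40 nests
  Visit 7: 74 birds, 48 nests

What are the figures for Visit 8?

For the birds, +7 each step: 32, 39, 46, 53, 60, 67, 74 → 81.
Nests: 15, 18, 22, 27, 33, 40, 48 → 57 (differences are 3, 4, 5, … (increasing by 1 each time)).
Putting it together: 81 birds, 57 nests.

81 birds, 57 nests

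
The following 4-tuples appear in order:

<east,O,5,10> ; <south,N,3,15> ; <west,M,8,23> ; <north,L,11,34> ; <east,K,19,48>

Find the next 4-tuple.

<south,J,30,65>

Direction goes east, south, west, north, east → south (repeats east → south → west → north).
For the letter, letters move back 1 place in the alphabet: O, N, M, L, K → J.
Third component goes 5, 3, 8, 11, 19 → 30 (each term is the sum of the two before it).
Fourth component — differences are 5, 8, 11, … (increasing by 3 each time): 10, 15, 23, 34, 48 → 65.
Combining the parts gives <south,J,30,65>.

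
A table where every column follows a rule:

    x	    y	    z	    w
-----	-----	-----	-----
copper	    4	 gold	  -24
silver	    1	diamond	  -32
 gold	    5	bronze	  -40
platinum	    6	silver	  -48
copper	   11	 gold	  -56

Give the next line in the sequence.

silver  17  diamond  -64

Column x: repeats copper → silver → gold → platinum, so copper, silver, gold, platinum, copper → silver.
Column y — each term is the sum of the two before it: 4, 1, 5, 6, 11 → 17.
For the column z, repeats gold → diamond → bronze → silver: gold, diamond, bronze, silver, gold → diamond.
Column w — −8 each step: -24, -32, -40, -48, -56 → -64.
Combining the parts gives silver  17  diamond  -64.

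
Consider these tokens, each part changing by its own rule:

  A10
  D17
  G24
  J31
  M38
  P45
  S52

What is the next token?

V59

Letter: letters move forward 3 places in the alphabet; A, D, G, J, M, P, S → V.
Second component: +7 each step, so 10, 17, 24, 31, 38, 45, 52 → 59.
Combining the parts gives V59.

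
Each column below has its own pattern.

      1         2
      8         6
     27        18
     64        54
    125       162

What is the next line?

216  486

First component: 1, 8, 27, 64, 125 → 216 (perfect cubes: 1³, 2³, 3³, …).
Second component: 2, 6, 18, 54, 162 → 486 (×3 each step).
So the next line is 216  486.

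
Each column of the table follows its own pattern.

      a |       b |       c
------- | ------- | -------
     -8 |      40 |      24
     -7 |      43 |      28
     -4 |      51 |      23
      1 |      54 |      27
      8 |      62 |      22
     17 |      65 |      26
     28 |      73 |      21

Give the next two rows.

41  76  25; 56  84  20

For the column a, differences are 1, 3, 5, … (increasing by 2 each time): -8, -7, -4, 1, 8, 17, 28 → 41 → 56.
Column b: alternating steps +3, +8, +3, +8, …, so 40, 43, 51, 54, 62, 65, 73 → 76 → 84.
Column c: 24, 28, 23, 27, 22, 26, 21 → 25 → 20 (alternating steps +4, −5, +4, −5, …).
So the next two rows are 41  76  25 and 56  84  20.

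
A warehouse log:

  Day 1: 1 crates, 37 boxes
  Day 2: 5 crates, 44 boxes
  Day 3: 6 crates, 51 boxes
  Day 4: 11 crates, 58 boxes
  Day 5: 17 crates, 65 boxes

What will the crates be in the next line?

Crates: each term is the sum of the two before it, so 1, 5, 6, 11, 17 → 28.

28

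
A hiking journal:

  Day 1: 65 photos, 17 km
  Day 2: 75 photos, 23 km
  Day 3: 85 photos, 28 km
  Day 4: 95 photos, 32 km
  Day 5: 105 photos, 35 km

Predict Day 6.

115 photos, 37 km

Photos: 65, 75, 85, 95, 105 → 115 (+10 each step).
Km: differences are 6, 5, 4, … (decreasing by 1 each time); 17, 23, 28, 32, 35 → 37.
Combining the parts gives 115 photos, 37 km.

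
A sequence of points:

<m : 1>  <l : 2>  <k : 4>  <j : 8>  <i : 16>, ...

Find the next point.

Letter goes m, l, k, j, i → h (letters move back 1 place in the alphabet).
Second slot — ×2 each step: 1, 2, 4, 8, 16 → 32.
Putting it together: <h : 32>.

<h : 32>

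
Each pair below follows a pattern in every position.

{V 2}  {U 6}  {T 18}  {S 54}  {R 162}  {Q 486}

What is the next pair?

Letter: letters move back 1 place in the alphabet, so V, U, T, S, R, Q → P.
Second entry: ×3 each step, so 2, 6, 18, 54, 162, 486 → 1458.
Combining the parts gives {P 1458}.

{P 1458}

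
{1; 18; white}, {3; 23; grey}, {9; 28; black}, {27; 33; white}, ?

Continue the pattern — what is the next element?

{81; 38; grey}

First component goes 1, 3, 9, 27 → 81 (×3 each step).
Second component: 18, 23, 28, 33 → 38 (+5 each step).
Shade: repeats white → grey → black, so white, grey, black, white → grey.
Combining the parts gives {81; 38; grey}.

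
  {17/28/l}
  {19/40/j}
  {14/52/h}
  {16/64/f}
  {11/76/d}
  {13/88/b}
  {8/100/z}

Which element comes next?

For the first value, alternating steps +2, −5, +2, −5, …: 17, 19, 14, 16, 11, 13, 8 → 10.
Second value — +12 each step: 28, 40, 52, 64, 76, 88, 100 → 112.
Letter: l, j, h, f, d, b, z → x (letters move back 2 places in the alphabet, wrapping A→Z).
So the next element is {10/112/x}.

{10/112/x}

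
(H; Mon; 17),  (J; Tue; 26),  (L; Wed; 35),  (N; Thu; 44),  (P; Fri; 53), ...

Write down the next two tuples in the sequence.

Letter — letters move forward 2 places in the alphabet: H, J, L, N, P → R → T.
Day: runs through the weekdays Mon→Sun, so Mon, Tue, Wed, Thu, Fri → Sat → Sun.
Third value goes 17, 26, 35, 44, 53 → 62 → 71 (+9 each step).
So the next two tuples are (R; Sat; 62) and (T; Sun; 71).

(R; Sat; 62), (T; Sun; 71)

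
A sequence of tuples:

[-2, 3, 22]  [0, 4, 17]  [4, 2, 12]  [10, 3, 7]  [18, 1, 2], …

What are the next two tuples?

First coordinate goes -2, 0, 4, 10, 18 → 28 → 40 (differences are 2, 4, 6, … (increasing by 2 each time)).
Second coordinate: alternating steps +1, −2, +1, −2, …; 3, 4, 2, 3, 1 → 2 → 0.
Third coordinate goes 22, 17, 12, 7, 2 → -3 → -8 (−5 each step).
Putting the parts together: [28, 2, -3] and then [40, 0, -8].

[28, 2, -3], [40, 0, -8]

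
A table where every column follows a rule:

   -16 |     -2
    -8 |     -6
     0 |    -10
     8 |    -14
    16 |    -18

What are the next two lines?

24  -22; 32  -26

First component: -16, -8, 0, 8, 16 → 24 → 32 (+8 each step).
For the second component, −4 each step: -2, -6, -10, -14, -18 → -22 → -26.
So the next two lines are 24  -22 and 32  -26.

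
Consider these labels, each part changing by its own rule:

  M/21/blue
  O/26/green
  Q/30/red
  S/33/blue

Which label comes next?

U/35/green

Letter: letters move forward 2 places in the alphabet; M, O, Q, S → U.
Second component: differences are 5, 4, 3, … (decreasing by 1 each time); 21, 26, 30, 33 → 35.
Colour — repeats blue → green → red: blue, green, red, blue → green.
So the next label is U/35/green.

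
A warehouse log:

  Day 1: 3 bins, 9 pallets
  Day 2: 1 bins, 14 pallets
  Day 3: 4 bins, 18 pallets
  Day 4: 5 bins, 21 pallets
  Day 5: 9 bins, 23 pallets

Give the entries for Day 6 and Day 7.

14 bins, 24 pallets; 23 bins, 24 pallets

Bins: each term is the sum of the two before it; 3, 1, 4, 5, 9 → 14 → 23.
For the pallets, differences are 5, 4, 3, … (decreasing by 1 each time): 9, 14, 18, 21, 23 → 24 → 24.
Putting the parts together: 14 bins, 24 pallets and then 23 bins, 24 pallets.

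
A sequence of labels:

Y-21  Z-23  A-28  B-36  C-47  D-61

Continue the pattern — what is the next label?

Letter: letters move forward 1 place in the alphabet, wrapping Z→A; Y, Z, A, B, C, D → E.
For the second component, differences are 2, 5, 8, … (increasing by 3 each time): 21, 23, 28, 36, 47, 61 → 78.
So the next label is E-78.

E-78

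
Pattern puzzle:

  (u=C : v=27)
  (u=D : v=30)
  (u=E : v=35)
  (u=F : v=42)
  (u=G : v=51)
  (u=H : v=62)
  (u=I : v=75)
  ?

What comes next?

U — letters move forward 1 place in the alphabet: C, D, E, F, G, H, I → J.
V: 27, 30, 35, 42, 51, 62, 75 → 90 (differences are 3, 5, 7, … (increasing by 2 each time)).
So the next pair is (u=J : v=90).

(u=J : v=90)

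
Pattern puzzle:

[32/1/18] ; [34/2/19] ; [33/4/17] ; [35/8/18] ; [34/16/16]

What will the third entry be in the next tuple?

17

Third entry: alternating steps +1, −2, +1, −2, …; 18, 19, 17, 18, 16 → 17.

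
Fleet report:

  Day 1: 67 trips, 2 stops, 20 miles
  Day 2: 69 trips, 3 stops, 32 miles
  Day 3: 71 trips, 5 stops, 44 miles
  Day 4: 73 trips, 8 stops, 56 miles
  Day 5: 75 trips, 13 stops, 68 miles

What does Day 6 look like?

Trips: +2 each step; 67, 69, 71, 73, 75 → 77.
Stops — each term is the sum of the two before it: 2, 3, 5, 8, 13 → 21.
Miles: 20, 32, 44, 56, 68 → 80 (+12 each step).
So the next row is 77 trips, 21 stops, 80 miles.

77 trips, 21 stops, 80 miles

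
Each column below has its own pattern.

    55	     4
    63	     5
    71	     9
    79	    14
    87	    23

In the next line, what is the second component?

Second component — each term is the sum of the two before it: 4, 5, 9, 14, 23 → 37.

37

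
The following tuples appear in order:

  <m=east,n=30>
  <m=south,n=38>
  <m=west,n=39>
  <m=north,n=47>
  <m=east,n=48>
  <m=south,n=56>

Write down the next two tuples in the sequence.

<m=west,n=57>, <m=north,n=65>

M goes east, south, west, north, east, south → west → north (repeats east → south → west → north).
N: 30, 38, 39, 47, 48, 56 → 57 → 65 (alternating steps +8, +1, +8, +1, …).
So the next two tuples are <m=west,n=57> and <m=north,n=65>.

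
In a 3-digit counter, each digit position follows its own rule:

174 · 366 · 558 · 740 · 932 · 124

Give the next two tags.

316, 508

First digit: +2 each step, mod 10, so 1, 3, 5, 7, 9, 1 → 3 → 5.
Second digit — −1 each step, mod 10: 7, 6, 5, 4, 3, 2 → 1 → 0.
Third digit — +2 each step, mod 10: 4, 6, 8, 0, 2, 4 → 6 → 8.
So the next two tags are 316 and 508.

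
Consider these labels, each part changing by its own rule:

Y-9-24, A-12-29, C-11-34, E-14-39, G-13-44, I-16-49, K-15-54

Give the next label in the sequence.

M-18-59

For the letter, letters move forward 2 places in the alphabet, wrapping Z→A: Y, A, C, E, G, I, K → M.
Second component — alternating steps +3, −1, +3, −1, …: 9, 12, 11, 14, 13, 16, 15 → 18.
Third component — +5 each step: 24, 29, 34, 39, 44, 49, 54 → 59.
Putting it together: M-18-59.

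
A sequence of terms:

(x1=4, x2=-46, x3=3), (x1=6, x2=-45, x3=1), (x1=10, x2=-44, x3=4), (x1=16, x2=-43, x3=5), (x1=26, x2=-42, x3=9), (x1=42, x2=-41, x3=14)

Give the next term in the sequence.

For the x1, each term is the sum of the two before it: 4, 6, 10, 16, 26, 42 → 68.
X2 goes -46, -45, -44, -43, -42, -41 → -40 (+1 each step).
X3 — each term is the sum of the two before it: 3, 1, 4, 5, 9, 14 → 23.
Combining the parts gives (x1=68, x2=-40, x3=23).

(x1=68, x2=-40, x3=23)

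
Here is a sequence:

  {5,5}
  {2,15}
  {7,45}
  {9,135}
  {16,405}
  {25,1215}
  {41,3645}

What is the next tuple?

{66,10935}

For the first slot, each term is the sum of the two before it: 5, 2, 7, 9, 16, 25, 41 → 66.
Second slot: ×3 each step; 5, 15, 45, 135, 405, 1215, 3645 → 10935.
Combining the parts gives {66,10935}.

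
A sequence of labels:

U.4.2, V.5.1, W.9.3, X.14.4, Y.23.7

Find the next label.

Z.37.11

For the letter, letters move forward 1 place in the alphabet: U, V, W, X, Y → Z.
Second component goes 4, 5, 9, 14, 23 → 37 (each term is the sum of the two before it).
Third component: each term is the sum of the two before it, so 2, 1, 3, 4, 7 → 11.
So the next label is Z.37.11.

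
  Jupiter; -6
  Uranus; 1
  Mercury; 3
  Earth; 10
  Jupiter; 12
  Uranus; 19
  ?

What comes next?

Mercury; 21

Planet: repeats Jupiter → Uranus → Mercury → Earth, so Jupiter, Uranus, Mercury, Earth, Jupiter, Uranus → Mercury.
Second value goes -6, 1, 3, 10, 12, 19 → 21 (alternating steps +7, +2, +7, +2, …).
So the next tuple is Mercury; 21.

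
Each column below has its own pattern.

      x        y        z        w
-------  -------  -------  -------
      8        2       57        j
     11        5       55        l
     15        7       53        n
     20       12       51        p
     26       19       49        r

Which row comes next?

33  31  47  t

Column x — differences are 3, 4, 5, … (increasing by 1 each time): 8, 11, 15, 20, 26 → 33.
Column y goes 2, 5, 7, 12, 19 → 31 (each term is the sum of the two before it).
Column z: 57, 55, 53, 51, 49 → 47 (−2 each step).
Column w: letters move forward 2 places in the alphabet; j, l, n, p, r → t.
So the next row is 33  31  47  t.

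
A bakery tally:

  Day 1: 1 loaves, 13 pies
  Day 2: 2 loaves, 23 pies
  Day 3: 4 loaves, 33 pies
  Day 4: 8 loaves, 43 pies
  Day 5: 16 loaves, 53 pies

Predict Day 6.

32 loaves, 63 pies

Loaves: ×2 each step; 1, 2, 4, 8, 16 → 32.
For the pies, +10 each step: 13, 23, 33, 43, 53 → 63.
Putting it together: 32 loaves, 63 pies.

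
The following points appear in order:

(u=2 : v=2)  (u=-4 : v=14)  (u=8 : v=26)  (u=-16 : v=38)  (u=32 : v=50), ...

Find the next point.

U — ×(-2) each step: 2, -4, 8, -16, 32 → -64.
V: +12 each step, so 2, 14, 26, 38, 50 → 62.
So the next point is (u=-64 : v=62).

(u=-64 : v=62)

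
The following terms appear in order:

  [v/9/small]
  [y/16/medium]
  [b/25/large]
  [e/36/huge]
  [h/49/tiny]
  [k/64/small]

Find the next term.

[n/81/medium]

Letter goes v, y, b, e, h, k → n (letters move forward 3 places in the alphabet, wrapping Z→A).
Second entry goes 9, 16, 25, 36, 49, 64 → 81 (perfect squares: 3², 4², 5², …).
Size: repeats small → medium → large → huge → tiny, so small, medium, large, huge, tiny, small → medium.
Putting it together: [n/81/medium].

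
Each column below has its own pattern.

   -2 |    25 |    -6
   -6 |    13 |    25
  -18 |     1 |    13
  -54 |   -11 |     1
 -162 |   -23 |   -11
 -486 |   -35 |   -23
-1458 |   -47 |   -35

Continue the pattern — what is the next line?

-4374  -59  -47

First component: -2, -6, -18, -54, -162, -486, -1458 → -4374 (×3 each step).
Second component: −12 each step; 25, 13, 1, -11, -23, -35, -47 → -59.
Third component: always the previous value of the second component, so -6, 25, 13, 1, -11, -23, -35 → -47.
Combining the parts gives -4374  -59  -47.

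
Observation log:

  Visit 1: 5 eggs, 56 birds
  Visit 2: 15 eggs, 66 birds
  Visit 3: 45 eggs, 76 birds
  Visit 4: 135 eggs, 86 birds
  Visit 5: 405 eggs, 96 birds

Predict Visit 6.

Eggs — ×3 each step: 5, 15, 45, 135, 405 → 1215.
Birds: 56, 66, 76, 86, 96 → 106 (+10 each step).
Combining the parts gives 1215 eggs, 106 birds.

1215 eggs, 106 birds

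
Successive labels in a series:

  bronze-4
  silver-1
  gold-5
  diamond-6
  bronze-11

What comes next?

silver-17

For the rank, repeats bronze → silver → gold → diamond: bronze, silver, gold, diamond, bronze → silver.
Second component: each term is the sum of the two before it, so 4, 1, 5, 6, 11 → 17.
Putting it together: silver-17.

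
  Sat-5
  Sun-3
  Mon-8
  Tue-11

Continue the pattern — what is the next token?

Day: runs through the weekdays Mon→Sun, so Sat, Sun, Mon, Tue → Wed.
Second component — each term is the sum of the two before it: 5, 3, 8, 11 → 19.
Putting it together: Wed-19.

Wed-19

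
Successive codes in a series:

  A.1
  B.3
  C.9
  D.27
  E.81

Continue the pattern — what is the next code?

For the letter, letters move forward 1 place in the alphabet: A, B, C, D, E → F.
For the second component, ×3 each step: 1, 3, 9, 27, 81 → 243.
So the next code is F.243.

F.243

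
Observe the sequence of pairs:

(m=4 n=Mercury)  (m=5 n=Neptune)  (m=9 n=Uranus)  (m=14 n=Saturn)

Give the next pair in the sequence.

For the m, each term is the sum of the two before it: 4, 5, 9, 14 → 23.
N — runs backward through the planets Mercury→Neptune: Mercury, Neptune, Uranus, Saturn → Jupiter.
So the next pair is (m=23 n=Jupiter).

(m=23 n=Jupiter)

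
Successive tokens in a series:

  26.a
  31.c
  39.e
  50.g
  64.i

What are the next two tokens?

For the first component, differences are 5, 8, 11, … (increasing by 3 each time): 26, 31, 39, 50, 64 → 81 → 101.
For the letter, letters move forward 2 places in the alphabet: a, c, e, g, i → k → m.
So the next two tokens are 81.k and 101.m.

81.k then 101.m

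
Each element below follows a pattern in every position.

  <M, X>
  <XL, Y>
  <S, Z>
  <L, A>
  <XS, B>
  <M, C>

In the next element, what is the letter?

For the letter, letters move forward 1 place in the alphabet, wrapping Z→A: X, Y, Z, A, B, C → D.

D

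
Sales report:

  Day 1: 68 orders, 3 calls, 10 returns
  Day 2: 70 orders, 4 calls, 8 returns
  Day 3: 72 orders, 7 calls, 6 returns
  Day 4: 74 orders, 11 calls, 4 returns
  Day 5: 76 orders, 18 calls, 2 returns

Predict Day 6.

Orders: +2 each step; 68, 70, 72, 74, 76 → 78.
Calls goes 3, 4, 7, 11, 18 → 29 (each term is the sum of the two before it).
For the returns, together with the orders always sums to 78: 10, 8, 6, 4, 2 → 0.
Combining the parts gives 78 orders, 29 calls, 0 returns.

78 orders, 29 calls, 0 returns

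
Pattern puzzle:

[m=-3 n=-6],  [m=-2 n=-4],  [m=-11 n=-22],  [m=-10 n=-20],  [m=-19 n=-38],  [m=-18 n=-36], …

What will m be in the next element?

M: -3, -2, -11, -10, -19, -18 → -27 (alternating steps +1, −9, +1, −9, …).

-27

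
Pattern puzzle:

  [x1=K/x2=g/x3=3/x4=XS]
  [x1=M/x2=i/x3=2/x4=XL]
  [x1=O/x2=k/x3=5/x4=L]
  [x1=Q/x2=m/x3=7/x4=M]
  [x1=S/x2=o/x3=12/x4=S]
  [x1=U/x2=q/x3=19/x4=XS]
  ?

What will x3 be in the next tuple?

31

X1: letters move forward 2 places in the alphabet, so K, M, O, Q, S, U → W.
X2 goes g, i, k, m, o, q → s (letters move forward 2 places in the alphabet).
X3: each term is the sum of the two before it; 3, 2, 5, 7, 12, 19 → 31.
X4: XS, XL, L, M, S, XS → XL (repeats XS → XL → L → M → S).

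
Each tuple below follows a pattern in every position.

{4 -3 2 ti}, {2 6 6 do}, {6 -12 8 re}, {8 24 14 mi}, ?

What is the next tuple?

{14 -48 22 fa}

First component: 4, 2, 6, 8 → 14 (each term is the sum of the two before it).
Second component: ×(-2) each step, so -3, 6, -12, 24 → -48.
For the third component, each term is the sum of the two before it: 2, 6, 8, 14 → 22.
Note: runs through the solfège scale do→ti, so ti, do, re, mi → fa.
So the next tuple is {14 -48 22 fa}.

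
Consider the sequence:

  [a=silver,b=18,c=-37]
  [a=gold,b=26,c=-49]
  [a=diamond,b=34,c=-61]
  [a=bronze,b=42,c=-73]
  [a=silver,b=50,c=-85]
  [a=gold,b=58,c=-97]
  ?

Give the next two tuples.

[a=diamond,b=66,c=-109], [a=bronze,b=74,c=-121]

A — repeats silver → gold → diamond → bronze: silver, gold, diamond, bronze, silver, gold → diamond → bronze.
For the b, +8 each step: 18, 26, 34, 42, 50, 58 → 66 → 74.
C goes -37, -49, -61, -73, -85, -97 → -109 → -121 (−12 each step).
Putting the parts together: [a=diamond,b=66,c=-109] and then [a=bronze,b=74,c=-121].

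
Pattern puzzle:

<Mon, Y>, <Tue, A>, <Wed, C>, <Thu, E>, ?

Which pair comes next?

<Fri, G>

Day: runs through the weekdays Mon→Sun; Mon, Tue, Wed, Thu → Fri.
Letter: Y, A, C, E → G (letters move forward 2 places in the alphabet, wrapping Z→A).
So the next pair is <Fri, G>.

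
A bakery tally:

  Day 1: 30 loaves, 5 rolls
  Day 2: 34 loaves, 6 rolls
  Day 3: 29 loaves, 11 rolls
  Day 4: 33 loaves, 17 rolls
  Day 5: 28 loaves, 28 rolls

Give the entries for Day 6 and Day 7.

32 loaves, 45 rolls; 27 loaves, 73 rolls

Loaves goes 30, 34, 29, 33, 28 → 32 → 27 (alternating steps +4, −5, +4, −5, …).
Rolls: each term is the sum of the two before it, so 5, 6, 11, 17, 28 → 45 → 73.
So the next two records are 32 loaves, 45 rolls and 27 loaves, 73 rolls.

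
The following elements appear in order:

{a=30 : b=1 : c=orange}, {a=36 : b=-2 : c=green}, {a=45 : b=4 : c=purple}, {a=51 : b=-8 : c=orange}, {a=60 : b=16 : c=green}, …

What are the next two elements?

A: alternating steps +6, +9, +6, +9, …; 30, 36, 45, 51, 60 → 66 → 75.
B: ×(-2) each step, so 1, -2, 4, -8, 16 → -32 → 64.
C: repeats orange → green → purple, so orange, green, purple, orange, green → purple → orange.
Putting the parts together: {a=66 : b=-32 : c=purple} and then {a=75 : b=64 : c=orange}.

{a=66 : b=-32 : c=purple}, {a=75 : b=64 : c=orange}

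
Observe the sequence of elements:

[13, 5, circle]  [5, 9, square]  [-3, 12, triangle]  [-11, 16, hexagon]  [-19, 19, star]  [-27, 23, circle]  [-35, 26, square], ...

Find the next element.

[-43, 30, triangle]

For the first slot, −8 each step: 13, 5, -3, -11, -19, -27, -35 → -43.
For the second slot, alternating steps +4, +3, +4, +3, …: 5, 9, 12, 16, 19, 23, 26 → 30.
Shape goes circle, square, triangle, hexagon, star, circle, square → triangle (repeats circle → square → triangle → hexagon → star).
So the next element is [-43, 30, triangle].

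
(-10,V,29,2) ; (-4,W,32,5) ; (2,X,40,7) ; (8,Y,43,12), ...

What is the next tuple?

(14,Z,51,19)

First value: +6 each step; -10, -4, 2, 8 → 14.
Letter: V, W, X, Y → Z (letters move forward 1 place in the alphabet).
Third value goes 29, 32, 40, 43 → 51 (alternating steps +3, +8, +3, +8, …).
Fourth value: each term is the sum of the two before it; 2, 5, 7, 12 → 19.
Combining the parts gives (14,Z,51,19).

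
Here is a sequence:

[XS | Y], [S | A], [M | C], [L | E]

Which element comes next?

Size — runs through clothing sizes XS→XL: XS, S, M, L → XL.
Letter: Y, A, C, E → G (letters move forward 2 places in the alphabet, wrapping Z→A).
So the next element is [XL | G].

[XL | G]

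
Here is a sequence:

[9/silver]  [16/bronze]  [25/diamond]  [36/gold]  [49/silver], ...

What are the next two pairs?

First coordinate: 9, 16, 25, 36, 49 → 64 → 81 (perfect squares: 3², 4², 5², …).
For the rank, repeats silver → bronze → diamond → gold: silver, bronze, diamond, gold, silver → bronze → diamond.
Putting the parts together: [64/bronze] and then [81/diamond].

[64/bronze], [81/diamond]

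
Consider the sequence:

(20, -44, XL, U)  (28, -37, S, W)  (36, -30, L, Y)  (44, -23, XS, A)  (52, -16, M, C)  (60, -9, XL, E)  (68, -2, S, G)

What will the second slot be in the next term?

5

Second slot — +7 each step: -44, -37, -30, -23, -16, -9, -2 → 5.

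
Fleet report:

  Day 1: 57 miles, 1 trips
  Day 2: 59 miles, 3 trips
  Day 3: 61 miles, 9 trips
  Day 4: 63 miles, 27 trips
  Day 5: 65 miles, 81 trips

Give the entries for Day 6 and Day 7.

67 miles, 243 trips; 69 miles, 729 trips

Miles: 57, 59, 61, 63, 65 → 67 → 69 (+2 each step).
Trips goes 1, 3, 9, 27, 81 → 243 → 729 (×3 each step).
So the next two records are 67 miles, 243 trips and 69 miles, 729 trips.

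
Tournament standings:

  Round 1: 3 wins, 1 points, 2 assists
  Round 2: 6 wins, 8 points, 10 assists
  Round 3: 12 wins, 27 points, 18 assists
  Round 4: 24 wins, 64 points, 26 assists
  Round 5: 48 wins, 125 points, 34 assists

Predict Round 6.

96 wins, 216 points, 42 assists

Wins: 3, 6, 12, 24, 48 → 96 (×2 each step).
For the points, perfect cubes: 1³, 2³, 3³, …: 1, 8, 27, 64, 125 → 216.
Assists goes 2, 10, 18, 26, 34 → 42 (+8 each step).
Combining the parts gives 96 wins, 216 points, 42 assists.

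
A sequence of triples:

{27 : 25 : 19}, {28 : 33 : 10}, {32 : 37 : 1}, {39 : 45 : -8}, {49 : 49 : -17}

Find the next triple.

{62 : 57 : -26}

First component: differences are 1, 4, 7, … (increasing by 3 each time), so 27, 28, 32, 39, 49 → 62.
Second component — alternating steps +8, +4, +8, +4, …: 25, 33, 37, 45, 49 → 57.
For the third component, −9 each step: 19, 10, 1, -8, -17 → -26.
Putting it together: {62 : 57 : -26}.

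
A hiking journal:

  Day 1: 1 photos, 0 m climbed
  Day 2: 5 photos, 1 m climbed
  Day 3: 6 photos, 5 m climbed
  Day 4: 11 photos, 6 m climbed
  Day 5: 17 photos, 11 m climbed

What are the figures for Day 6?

Photos: each term is the sum of the two before it, so 1, 5, 6, 11, 17 → 28.
M climbed: always the previous value of the photos, so 0, 1, 5, 6, 11 → 17.
Combining the parts gives 28 photos, 17 m climbed.

28 photos, 17 m climbed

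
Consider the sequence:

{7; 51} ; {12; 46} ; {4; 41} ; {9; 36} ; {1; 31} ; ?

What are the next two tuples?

{6; 26}, {-2; 21}

First coordinate: 7, 12, 4, 9, 1 → 6 → -2 (alternating steps +5, −8, +5, −8, …).
Second coordinate: 51, 46, 41, 36, 31 → 26 → 21 (−5 each step).
So the next two tuples are {6; 26} and {-2; 21}.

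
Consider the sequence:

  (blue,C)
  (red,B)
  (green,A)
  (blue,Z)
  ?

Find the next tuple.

(red,Y)

Colour: repeats blue → red → green, so blue, red, green, blue → red.
Letter: letters move back 1 place in the alphabet, wrapping A→Z; C, B, A, Z → Y.
So the next tuple is (red,Y).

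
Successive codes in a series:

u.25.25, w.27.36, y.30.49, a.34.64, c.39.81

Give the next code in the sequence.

Letter goes u, w, y, a, c → e (letters move forward 2 places in the alphabet, wrapping Z→A).
For the second component, differences are 2, 3, 4, … (increasing by 1 each time): 25, 27, 30, 34, 39 → 45.
Third component: 25, 36, 49, 64, 81 → 100 (perfect squares: 5², 6², 7², …).
Combining the parts gives e.45.100.

e.45.100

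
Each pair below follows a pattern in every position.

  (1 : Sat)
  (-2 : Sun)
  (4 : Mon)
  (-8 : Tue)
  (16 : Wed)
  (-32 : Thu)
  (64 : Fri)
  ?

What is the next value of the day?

For the day, runs through the weekdays Mon→Sun: Sat, Sun, Mon, Tue, Wed, Thu, Fri → Sat.

Sat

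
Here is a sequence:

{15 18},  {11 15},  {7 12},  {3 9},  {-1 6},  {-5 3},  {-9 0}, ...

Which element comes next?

{-13 -3}

First entry: −4 each step, so 15, 11, 7, 3, -1, -5, -9 → -13.
Second entry: −3 each step, so 18, 15, 12, 9, 6, 3, 0 → -3.
Putting it together: {-13 -3}.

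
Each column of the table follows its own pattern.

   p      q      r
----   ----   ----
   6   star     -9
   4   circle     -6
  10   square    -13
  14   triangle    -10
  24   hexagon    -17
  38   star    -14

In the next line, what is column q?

For the column q, repeats star → circle → square → triangle → hexagon: star, circle, square, triangle, hexagon, star → circle.

circle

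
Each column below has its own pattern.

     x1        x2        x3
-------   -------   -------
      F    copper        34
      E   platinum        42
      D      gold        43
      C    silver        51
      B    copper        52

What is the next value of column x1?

Column x1 goes F, E, D, C, B → A (letters move back 1 place in the alphabet).

A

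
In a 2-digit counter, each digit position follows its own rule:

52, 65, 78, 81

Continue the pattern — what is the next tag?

94

First digit: +1 each step, mod 10; 5, 6, 7, 8 → 9.
Second digit — +3 each step, mod 10: 2, 5, 8, 1 → 4.
Combining the parts gives 94.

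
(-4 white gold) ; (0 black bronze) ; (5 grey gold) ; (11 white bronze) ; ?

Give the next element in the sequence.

(18 black gold)

First entry — differences are 4, 5, 6, … (increasing by 1 each time): -4, 0, 5, 11 → 18.
Shade: repeats white → black → grey; white, black, grey, white → black.
Rank: alternates gold ↔ bronze, so gold, bronze, gold, bronze → gold.
Putting it together: (18 black gold).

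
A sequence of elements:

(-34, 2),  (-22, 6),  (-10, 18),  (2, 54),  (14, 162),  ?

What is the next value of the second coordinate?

486

Second coordinate: ×3 each step, so 2, 6, 18, 54, 162 → 486.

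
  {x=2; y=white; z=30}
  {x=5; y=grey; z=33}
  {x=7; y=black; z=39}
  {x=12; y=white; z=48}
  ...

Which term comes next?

{x=19; y=grey; z=60}

X: each term is the sum of the two before it, so 2, 5, 7, 12 → 19.
Y — repeats white → grey → black: white, grey, black, white → grey.
Z — differences are 3, 6, 9, … (increasing by 3 each time): 30, 33, 39, 48 → 60.
Combining the parts gives {x=19; y=grey; z=60}.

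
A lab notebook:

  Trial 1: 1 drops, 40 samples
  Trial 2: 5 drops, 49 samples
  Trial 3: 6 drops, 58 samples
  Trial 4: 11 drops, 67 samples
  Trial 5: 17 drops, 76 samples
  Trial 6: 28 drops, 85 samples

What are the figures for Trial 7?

Drops — each term is the sum of the two before it: 1, 5, 6, 11, 17, 28 → 45.
Samples goes 40, 49, 58, 67, 76, 85 → 94 (+9 each step).
Putting it together: 45 drops, 94 samples.

45 drops, 94 samples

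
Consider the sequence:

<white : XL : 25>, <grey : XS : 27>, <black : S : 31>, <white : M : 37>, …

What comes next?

<grey : L : 45>

Shade: white, grey, black, white → grey (repeats white → grey → black).
For the size, runs through clothing sizes XS→XL: XL, XS, S, M → L.
Third value goes 25, 27, 31, 37 → 45 (differences are 2, 4, 6, … (increasing by 2 each time)).
So the next tuple is <grey : L : 45>.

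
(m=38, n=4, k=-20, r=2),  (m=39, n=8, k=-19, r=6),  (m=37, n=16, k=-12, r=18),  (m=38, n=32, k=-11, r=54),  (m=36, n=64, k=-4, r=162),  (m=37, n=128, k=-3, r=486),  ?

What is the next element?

(m=35, n=256, k=4, r=1458)

M goes 38, 39, 37, 38, 36, 37 → 35 (alternating steps +1, −2, +1, −2, …).
For the n, ×2 each step: 4, 8, 16, 32, 64, 128 → 256.
K: -20, -19, -12, -11, -4, -3 → 4 (alternating steps +1, +7, +1, +7, …).
R: ×3 each step; 2, 6, 18, 54, 162, 486 → 1458.
Combining the parts gives (m=35, n=256, k=4, r=1458).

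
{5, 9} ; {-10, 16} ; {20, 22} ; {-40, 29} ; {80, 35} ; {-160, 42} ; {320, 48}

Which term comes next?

{-640, 55}

For the first component, ×(-2) each step: 5, -10, 20, -40, 80, -160, 320 → -640.
Second component: alternating steps +7, +6, +7, +6, …, so 9, 16, 22, 29, 35, 42, 48 → 55.
Combining the parts gives {-640, 55}.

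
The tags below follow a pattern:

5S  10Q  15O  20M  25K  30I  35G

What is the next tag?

First component: 5, 10, 15, 20, 25, 30, 35 → 40 (+5 each step).
Letter: letters move back 2 places in the alphabet; S, Q, O, M, K, I, G → E.
So the next tag is 40E.

40E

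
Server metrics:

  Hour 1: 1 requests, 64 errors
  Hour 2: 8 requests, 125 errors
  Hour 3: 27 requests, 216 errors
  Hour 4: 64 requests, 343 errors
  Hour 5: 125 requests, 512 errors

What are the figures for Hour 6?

Requests — perfect cubes: 1³, 2³, 3³, …: 1, 8, 27, 64, 125 → 216.
Errors: perfect cubes: 4³, 5³, 6³, …, so 64, 125, 216, 343, 512 → 729.
Combining the parts gives 216 requests, 729 errors.

216 requests, 729 errors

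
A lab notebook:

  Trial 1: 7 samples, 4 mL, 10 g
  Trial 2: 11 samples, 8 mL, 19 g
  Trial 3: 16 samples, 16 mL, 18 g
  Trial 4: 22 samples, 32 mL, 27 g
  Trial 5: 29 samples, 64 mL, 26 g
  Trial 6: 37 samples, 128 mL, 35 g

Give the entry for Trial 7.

46 samples, 256 mL, 34 g

Samples goes 7, 11, 16, 22, 29, 37 → 46 (differences are 4, 5, 6, … (increasing by 1 each time)).
ML goes 4, 8, 16, 32, 64, 128 → 256 (×2 each step).
G: alternating steps +9, −1, +9, −1, …, so 10, 19, 18, 27, 26, 35 → 34.
So the next record is 46 samples, 256 mL, 34 g.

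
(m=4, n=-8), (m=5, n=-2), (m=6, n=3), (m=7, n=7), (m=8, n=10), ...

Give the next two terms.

M goes 4, 5, 6, 7, 8 → 9 → 10 (+1 each step).
N — differences are 6, 5, 4, … (decreasing by 1 each time): -8, -2, 3, 7, 10 → 12 → 13.
Putting the parts together: (m=9, n=12) and then (m=10, n=13).

(m=9, n=12), (m=10, n=13)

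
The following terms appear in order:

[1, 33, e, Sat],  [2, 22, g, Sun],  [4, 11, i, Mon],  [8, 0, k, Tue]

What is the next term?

First slot: ×2 each step, so 1, 2, 4, 8 → 16.
For the second slot, −11 each step: 33, 22, 11, 0 → -11.
Letter: letters move forward 2 places in the alphabet, so e, g, i, k → m.
Day: runs through the weekdays Mon→Sun, so Sat, Sun, Mon, Tue → Wed.
Putting it together: [16, -11, m, Wed].

[16, -11, m, Wed]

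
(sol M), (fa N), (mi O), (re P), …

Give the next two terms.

(do Q), (ti R)

For the note, runs backward through the solfège scale do→ti: sol, fa, mi, re → do → ti.
Letter goes M, N, O, P → Q → R (letters move forward 1 place in the alphabet).
So the next two terms are (do Q) and (ti R).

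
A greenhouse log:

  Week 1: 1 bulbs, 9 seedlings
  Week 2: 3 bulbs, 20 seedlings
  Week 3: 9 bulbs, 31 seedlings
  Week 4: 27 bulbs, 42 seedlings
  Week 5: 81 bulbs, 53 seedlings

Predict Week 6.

Bulbs: ×3 each step; 1, 3, 9, 27, 81 → 243.
Seedlings: 9, 20, 31, 42, 53 → 64 (+11 each step).
So the next row is 243 bulbs, 64 seedlings.

243 bulbs, 64 seedlings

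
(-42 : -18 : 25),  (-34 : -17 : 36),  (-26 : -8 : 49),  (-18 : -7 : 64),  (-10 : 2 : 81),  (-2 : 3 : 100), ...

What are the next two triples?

(6 : 12 : 121), (14 : 13 : 144)

First component: -42, -34, -26, -18, -10, -2 → 6 → 14 (+8 each step).
Second component: alternating steps +1, +9, +1, +9, …, so -18, -17, -8, -7, 2, 3 → 12 → 13.
For the third component, perfect squares: 5², 6², 7², …: 25, 36, 49, 64, 81, 100 → 121 → 144.
So the next two triples are (6 : 12 : 121) and (14 : 13 : 144).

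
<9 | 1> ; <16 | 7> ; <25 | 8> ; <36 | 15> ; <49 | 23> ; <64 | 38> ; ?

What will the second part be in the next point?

For the second part, each term is the sum of the two before it: 1, 7, 8, 15, 23, 38 → 61.

61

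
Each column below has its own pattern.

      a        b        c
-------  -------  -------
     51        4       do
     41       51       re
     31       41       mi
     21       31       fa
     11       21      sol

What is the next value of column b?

Column a: −10 each step, so 51, 41, 31, 21, 11 → 1.
For the column b, always the previous value of the column a: 4, 51, 41, 31, 21 → 11.

11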